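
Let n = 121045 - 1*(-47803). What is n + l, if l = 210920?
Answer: 379768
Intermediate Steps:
n = 168848 (n = 121045 + 47803 = 168848)
n + l = 168848 + 210920 = 379768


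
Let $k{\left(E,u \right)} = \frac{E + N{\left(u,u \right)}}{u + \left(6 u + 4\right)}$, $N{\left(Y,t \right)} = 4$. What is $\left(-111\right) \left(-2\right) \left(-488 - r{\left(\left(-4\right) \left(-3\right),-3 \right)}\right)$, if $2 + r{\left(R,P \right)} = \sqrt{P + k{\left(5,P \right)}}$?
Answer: $-107892 - \frac{444 i \sqrt{255}}{17} \approx -1.0789 \cdot 10^{5} - 417.07 i$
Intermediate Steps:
$k{\left(E,u \right)} = \frac{4 + E}{4 + 7 u}$ ($k{\left(E,u \right)} = \frac{E + 4}{u + \left(6 u + 4\right)} = \frac{4 + E}{u + \left(4 + 6 u\right)} = \frac{4 + E}{4 + 7 u}$)
$r{\left(R,P \right)} = -2 + \sqrt{P + \frac{9}{4 + 7 P}}$ ($r{\left(R,P \right)} = -2 + \sqrt{P + \frac{4 + 5}{4 + 7 P}} = -2 + \sqrt{P + \frac{1}{4 + 7 P} 9} = -2 + \sqrt{P + \frac{9}{4 + 7 P}}$)
$\left(-111\right) \left(-2\right) \left(-488 - r{\left(\left(-4\right) \left(-3\right),-3 \right)}\right) = \left(-111\right) \left(-2\right) \left(-488 - \left(-2 + \sqrt{\frac{9 - 3 \left(4 + 7 \left(-3\right)\right)}{4 + 7 \left(-3\right)}}\right)\right) = 222 \left(-488 - \left(-2 + \sqrt{\frac{9 - 3 \left(4 - 21\right)}{4 - 21}}\right)\right) = 222 \left(-488 - \left(-2 + \sqrt{\frac{9 - -51}{-17}}\right)\right) = 222 \left(-488 - \left(-2 + \sqrt{- \frac{9 + 51}{17}}\right)\right) = 222 \left(-488 - \left(-2 + \sqrt{\left(- \frac{1}{17}\right) 60}\right)\right) = 222 \left(-488 - \left(-2 + \sqrt{- \frac{60}{17}}\right)\right) = 222 \left(-488 - \left(-2 + \frac{2 i \sqrt{255}}{17}\right)\right) = 222 \left(-488 + \left(2 - \frac{2 i \sqrt{255}}{17}\right)\right) = 222 \left(-486 - \frac{2 i \sqrt{255}}{17}\right) = -107892 - \frac{444 i \sqrt{255}}{17}$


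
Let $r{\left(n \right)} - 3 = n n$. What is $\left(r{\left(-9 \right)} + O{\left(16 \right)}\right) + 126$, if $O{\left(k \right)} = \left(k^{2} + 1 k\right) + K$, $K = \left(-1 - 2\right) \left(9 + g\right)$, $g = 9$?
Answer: $428$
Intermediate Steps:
$r{\left(n \right)} = 3 + n^{2}$ ($r{\left(n \right)} = 3 + n n = 3 + n^{2}$)
$K = -54$ ($K = \left(-1 - 2\right) \left(9 + 9\right) = \left(-3\right) 18 = -54$)
$O{\left(k \right)} = -54 + k + k^{2}$ ($O{\left(k \right)} = \left(k^{2} + 1 k\right) - 54 = \left(k^{2} + k\right) - 54 = \left(k + k^{2}\right) - 54 = -54 + k + k^{2}$)
$\left(r{\left(-9 \right)} + O{\left(16 \right)}\right) + 126 = \left(\left(3 + \left(-9\right)^{2}\right) + \left(-54 + 16 + 16^{2}\right)\right) + 126 = \left(\left(3 + 81\right) + \left(-54 + 16 + 256\right)\right) + 126 = \left(84 + 218\right) + 126 = 302 + 126 = 428$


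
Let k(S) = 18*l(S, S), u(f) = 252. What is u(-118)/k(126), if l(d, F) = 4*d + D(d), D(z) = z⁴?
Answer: 1/18003420 ≈ 5.5545e-8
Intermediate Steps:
l(d, F) = d⁴ + 4*d (l(d, F) = 4*d + d⁴ = d⁴ + 4*d)
k(S) = 18*S*(4 + S³) (k(S) = 18*(S*(4 + S³)) = 18*S*(4 + S³))
u(-118)/k(126) = 252/((18*126*(4 + 126³))) = 252/((18*126*(4 + 2000376))) = 252/((18*126*2000380)) = 252/4536861840 = 252*(1/4536861840) = 1/18003420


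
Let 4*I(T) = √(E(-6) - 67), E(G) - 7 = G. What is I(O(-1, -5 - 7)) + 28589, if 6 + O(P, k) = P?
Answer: 28589 + I*√66/4 ≈ 28589.0 + 2.031*I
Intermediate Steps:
E(G) = 7 + G
O(P, k) = -6 + P
I(T) = I*√66/4 (I(T) = √((7 - 6) - 67)/4 = √(1 - 67)/4 = √(-66)/4 = (I*√66)/4 = I*√66/4)
I(O(-1, -5 - 7)) + 28589 = I*√66/4 + 28589 = 28589 + I*√66/4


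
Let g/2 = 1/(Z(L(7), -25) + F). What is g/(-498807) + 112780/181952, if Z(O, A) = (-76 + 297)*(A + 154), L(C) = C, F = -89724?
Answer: 860919395979451/1388951994331440 ≈ 0.61983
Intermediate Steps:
Z(O, A) = 34034 + 221*A (Z(O, A) = 221*(154 + A) = 34034 + 221*A)
g = -2/61215 (g = 2/((34034 + 221*(-25)) - 89724) = 2/((34034 - 5525) - 89724) = 2/(28509 - 89724) = 2/(-61215) = 2*(-1/61215) = -2/61215 ≈ -3.2672e-5)
g/(-498807) + 112780/181952 = -2/61215/(-498807) + 112780/181952 = -2/61215*(-1/498807) + 112780*(1/181952) = 2/30534470505 + 28195/45488 = 860919395979451/1388951994331440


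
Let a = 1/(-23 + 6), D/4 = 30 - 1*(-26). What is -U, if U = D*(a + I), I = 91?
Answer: -346304/17 ≈ -20371.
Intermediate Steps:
D = 224 (D = 4*(30 - 1*(-26)) = 4*(30 + 26) = 4*56 = 224)
a = -1/17 (a = 1/(-17) = -1/17 ≈ -0.058824)
U = 346304/17 (U = 224*(-1/17 + 91) = 224*(1546/17) = 346304/17 ≈ 20371.)
-U = -1*346304/17 = -346304/17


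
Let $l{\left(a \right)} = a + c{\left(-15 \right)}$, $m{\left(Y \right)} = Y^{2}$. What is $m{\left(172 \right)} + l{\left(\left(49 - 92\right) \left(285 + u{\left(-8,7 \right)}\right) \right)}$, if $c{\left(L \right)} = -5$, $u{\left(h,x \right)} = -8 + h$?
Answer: $18012$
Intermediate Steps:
$l{\left(a \right)} = -5 + a$ ($l{\left(a \right)} = a - 5 = -5 + a$)
$m{\left(172 \right)} + l{\left(\left(49 - 92\right) \left(285 + u{\left(-8,7 \right)}\right) \right)} = 172^{2} + \left(-5 + \left(49 - 92\right) \left(285 - 16\right)\right) = 29584 - \left(5 + 43 \left(285 - 16\right)\right) = 29584 - 11572 = 18012$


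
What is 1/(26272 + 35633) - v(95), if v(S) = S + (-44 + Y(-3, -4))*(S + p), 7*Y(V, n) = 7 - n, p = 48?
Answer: 2588000437/433335 ≈ 5972.3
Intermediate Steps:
Y(V, n) = 1 - n/7 (Y(V, n) = (7 - n)/7 = 1 - n/7)
v(S) = -14256/7 - 290*S/7 (v(S) = S + (-44 + (1 - 1/7*(-4)))*(S + 48) = S + (-44 + (1 + 4/7))*(48 + S) = S + (-44 + 11/7)*(48 + S) = S - 297*(48 + S)/7 = S + (-14256/7 - 297*S/7) = -14256/7 - 290*S/7)
1/(26272 + 35633) - v(95) = 1/(26272 + 35633) - (-14256/7 - 290/7*95) = 1/61905 - (-14256/7 - 27550/7) = 1/61905 - 1*(-41806/7) = 1/61905 + 41806/7 = 2588000437/433335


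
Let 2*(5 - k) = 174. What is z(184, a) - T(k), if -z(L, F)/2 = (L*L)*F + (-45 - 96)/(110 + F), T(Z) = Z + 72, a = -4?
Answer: 14355615/53 ≈ 2.7086e+5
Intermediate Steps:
k = -82 (k = 5 - ½*174 = 5 - 87 = -82)
T(Z) = 72 + Z
z(L, F) = 282/(110 + F) - 2*F*L² (z(L, F) = -2*((L*L)*F + (-45 - 96)/(110 + F)) = -2*(L²*F - 141/(110 + F)) = -2*(F*L² - 141/(110 + F)) = -2*(-141/(110 + F) + F*L²) = 282/(110 + F) - 2*F*L²)
z(184, a) - T(k) = 2*(141 - 1*(-4)²*184² - 110*(-4)*184²)/(110 - 4) - (72 - 82) = 2*(141 - 1*16*33856 - 110*(-4)*33856)/106 - 1*(-10) = 2*(1/106)*(141 - 541696 + 14896640) + 10 = 2*(1/106)*14355085 + 10 = 14355085/53 + 10 = 14355615/53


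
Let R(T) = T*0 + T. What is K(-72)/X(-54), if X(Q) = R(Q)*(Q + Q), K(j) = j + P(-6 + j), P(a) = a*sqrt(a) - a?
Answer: 1/972 - 13*I*sqrt(78)/972 ≈ 0.0010288 - 0.11812*I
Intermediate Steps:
R(T) = T (R(T) = 0 + T = T)
P(a) = a**(3/2) - a
K(j) = 6 + (-6 + j)**(3/2) (K(j) = j + ((-6 + j)**(3/2) - (-6 + j)) = j + ((-6 + j)**(3/2) + (6 - j)) = j + (6 + (-6 + j)**(3/2) - j) = 6 + (-6 + j)**(3/2))
X(Q) = 2*Q**2 (X(Q) = Q*(Q + Q) = Q*(2*Q) = 2*Q**2)
K(-72)/X(-54) = (6 + (-6 - 72)**(3/2))/((2*(-54)**2)) = (6 + (-78)**(3/2))/((2*2916)) = (6 - 78*I*sqrt(78))/5832 = (6 - 78*I*sqrt(78))*(1/5832) = 1/972 - 13*I*sqrt(78)/972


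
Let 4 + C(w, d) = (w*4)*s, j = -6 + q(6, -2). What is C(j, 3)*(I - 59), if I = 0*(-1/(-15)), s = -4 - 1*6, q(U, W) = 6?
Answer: 236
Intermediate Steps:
s = -10 (s = -4 - 6 = -10)
I = 0 (I = 0*(-1*(-1/15)) = 0*(1/15) = 0)
j = 0 (j = -6 + 6 = 0)
C(w, d) = -4 - 40*w (C(w, d) = -4 + (w*4)*(-10) = -4 + (4*w)*(-10) = -4 - 40*w)
C(j, 3)*(I - 59) = (-4 - 40*0)*(0 - 59) = (-4 + 0)*(-59) = -4*(-59) = 236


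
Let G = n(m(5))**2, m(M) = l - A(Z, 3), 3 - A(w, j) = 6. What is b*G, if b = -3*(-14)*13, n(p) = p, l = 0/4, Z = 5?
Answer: 4914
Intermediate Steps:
A(w, j) = -3 (A(w, j) = 3 - 1*6 = 3 - 6 = -3)
l = 0 (l = 0*(1/4) = 0)
m(M) = 3 (m(M) = 0 - 1*(-3) = 0 + 3 = 3)
b = 546 (b = 42*13 = 546)
G = 9 (G = 3**2 = 9)
b*G = 546*9 = 4914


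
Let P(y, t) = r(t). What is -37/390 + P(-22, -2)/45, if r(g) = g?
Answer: -163/1170 ≈ -0.13932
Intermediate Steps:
P(y, t) = t
-37/390 + P(-22, -2)/45 = -37/390 - 2/45 = -163/1170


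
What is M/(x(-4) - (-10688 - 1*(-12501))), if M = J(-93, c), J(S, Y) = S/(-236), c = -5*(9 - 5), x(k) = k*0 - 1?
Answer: -93/428104 ≈ -0.00021724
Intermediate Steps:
x(k) = -1 (x(k) = 0 - 1 = -1)
c = -20 (c = -5*4 = -20)
J(S, Y) = -S/236 (J(S, Y) = S*(-1/236) = -S/236)
M = 93/236 (M = -1/236*(-93) = 93/236 ≈ 0.39407)
M/(x(-4) - (-10688 - 1*(-12501))) = 93/(236*(-1 - (-10688 - 1*(-12501)))) = 93/(236*(-1 - (-10688 + 12501))) = 93/(236*(-1 - 1*1813)) = 93/(236*(-1 - 1813)) = (93/236)/(-1814) = (93/236)*(-1/1814) = -93/428104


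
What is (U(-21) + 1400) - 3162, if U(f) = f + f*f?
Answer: -1342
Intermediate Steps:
U(f) = f + f²
(U(-21) + 1400) - 3162 = (-21*(1 - 21) + 1400) - 3162 = (-21*(-20) + 1400) - 3162 = (420 + 1400) - 3162 = 1820 - 3162 = -1342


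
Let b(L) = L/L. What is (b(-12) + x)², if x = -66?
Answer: 4225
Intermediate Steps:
b(L) = 1
(b(-12) + x)² = (1 - 66)² = (-65)² = 4225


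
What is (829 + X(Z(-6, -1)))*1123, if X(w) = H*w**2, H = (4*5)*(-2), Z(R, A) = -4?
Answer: 212247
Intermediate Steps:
H = -40 (H = 20*(-2) = -40)
X(w) = -40*w**2
(829 + X(Z(-6, -1)))*1123 = (829 - 40*(-4)**2)*1123 = (829 - 40*16)*1123 = (829 - 640)*1123 = 189*1123 = 212247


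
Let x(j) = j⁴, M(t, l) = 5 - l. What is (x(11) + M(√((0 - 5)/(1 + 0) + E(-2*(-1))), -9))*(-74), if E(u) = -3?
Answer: -1084470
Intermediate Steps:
(x(11) + M(√((0 - 5)/(1 + 0) + E(-2*(-1))), -9))*(-74) = (11⁴ + (5 - 1*(-9)))*(-74) = (14641 + (5 + 9))*(-74) = (14641 + 14)*(-74) = 14655*(-74) = -1084470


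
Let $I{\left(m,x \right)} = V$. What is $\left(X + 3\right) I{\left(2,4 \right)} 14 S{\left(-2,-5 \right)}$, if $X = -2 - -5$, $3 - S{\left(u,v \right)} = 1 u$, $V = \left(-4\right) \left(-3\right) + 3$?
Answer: $6300$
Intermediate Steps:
$V = 15$ ($V = 12 + 3 = 15$)
$I{\left(m,x \right)} = 15$
$S{\left(u,v \right)} = 3 - u$ ($S{\left(u,v \right)} = 3 - 1 u = 3 - u$)
$X = 3$ ($X = -2 + 5 = 3$)
$\left(X + 3\right) I{\left(2,4 \right)} 14 S{\left(-2,-5 \right)} = \left(3 + 3\right) 15 \cdot 14 \left(3 - -2\right) = 6 \cdot 15 \cdot 14 \left(3 + 2\right) = 90 \cdot 14 \cdot 5 = 1260 \cdot 5 = 6300$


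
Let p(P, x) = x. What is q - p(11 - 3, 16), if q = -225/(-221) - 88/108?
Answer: -94259/5967 ≈ -15.797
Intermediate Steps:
q = 1213/5967 (q = -225*(-1/221) - 88*1/108 = 225/221 - 22/27 = 1213/5967 ≈ 0.20328)
q - p(11 - 3, 16) = 1213/5967 - 1*16 = 1213/5967 - 16 = -94259/5967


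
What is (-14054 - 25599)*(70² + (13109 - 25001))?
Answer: 277253776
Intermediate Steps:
(-14054 - 25599)*(70² + (13109 - 25001)) = -39653*(4900 - 11892) = -39653*(-6992) = 277253776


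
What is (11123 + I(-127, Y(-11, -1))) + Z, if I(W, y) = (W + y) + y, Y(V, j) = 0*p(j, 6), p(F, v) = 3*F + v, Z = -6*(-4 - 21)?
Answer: 11146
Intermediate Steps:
Z = 150 (Z = -6*(-25) = 150)
p(F, v) = v + 3*F
Y(V, j) = 0 (Y(V, j) = 0*(6 + 3*j) = 0)
I(W, y) = W + 2*y
(11123 + I(-127, Y(-11, -1))) + Z = (11123 + (-127 + 2*0)) + 150 = (11123 + (-127 + 0)) + 150 = (11123 - 127) + 150 = 10996 + 150 = 11146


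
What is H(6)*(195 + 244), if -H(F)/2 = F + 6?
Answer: -10536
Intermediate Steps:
H(F) = -12 - 2*F (H(F) = -2*(F + 6) = -2*(6 + F) = -12 - 2*F)
H(6)*(195 + 244) = (-12 - 2*6)*(195 + 244) = (-12 - 12)*439 = -24*439 = -10536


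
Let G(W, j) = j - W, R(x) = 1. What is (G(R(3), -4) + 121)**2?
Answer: 13456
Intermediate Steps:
(G(R(3), -4) + 121)**2 = ((-4 - 1*1) + 121)**2 = ((-4 - 1) + 121)**2 = (-5 + 121)**2 = 116**2 = 13456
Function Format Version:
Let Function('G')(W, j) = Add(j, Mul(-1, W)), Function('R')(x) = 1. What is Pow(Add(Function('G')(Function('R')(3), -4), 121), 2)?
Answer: 13456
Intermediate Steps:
Pow(Add(Function('G')(Function('R')(3), -4), 121), 2) = Pow(Add(Add(-4, Mul(-1, 1)), 121), 2) = Pow(Add(Add(-4, -1), 121), 2) = Pow(Add(-5, 121), 2) = Pow(116, 2) = 13456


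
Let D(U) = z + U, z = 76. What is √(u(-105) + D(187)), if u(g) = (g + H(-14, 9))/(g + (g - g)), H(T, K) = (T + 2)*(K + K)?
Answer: 4*√20370/35 ≈ 16.311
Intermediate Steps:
H(T, K) = 2*K*(2 + T) (H(T, K) = (2 + T)*(2*K) = 2*K*(2 + T))
u(g) = (-216 + g)/g (u(g) = (g + 2*9*(2 - 14))/(g + (g - g)) = (g + 2*9*(-12))/(g + 0) = (g - 216)/g = (-216 + g)/g)
D(U) = 76 + U
√(u(-105) + D(187)) = √((-216 - 105)/(-105) + (76 + 187)) = √(-1/105*(-321) + 263) = √(107/35 + 263) = √(9312/35) = 4*√20370/35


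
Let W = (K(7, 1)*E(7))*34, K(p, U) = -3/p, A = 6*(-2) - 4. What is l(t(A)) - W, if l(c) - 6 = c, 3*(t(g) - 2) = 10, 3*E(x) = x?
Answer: 136/3 ≈ 45.333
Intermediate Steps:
E(x) = x/3
A = -16 (A = -12 - 4 = -16)
t(g) = 16/3 (t(g) = 2 + (⅓)*10 = 2 + 10/3 = 16/3)
l(c) = 6 + c
W = -34 (W = ((-3/7)*((⅓)*7))*34 = (-3*⅐*(7/3))*34 = -3/7*7/3*34 = -1*34 = -34)
l(t(A)) - W = (6 + 16/3) - 1*(-34) = 34/3 + 34 = 136/3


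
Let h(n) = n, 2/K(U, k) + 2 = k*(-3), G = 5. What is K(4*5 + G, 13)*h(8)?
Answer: -16/41 ≈ -0.39024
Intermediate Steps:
K(U, k) = 2/(-2 - 3*k) (K(U, k) = 2/(-2 + k*(-3)) = 2/(-2 - 3*k))
K(4*5 + G, 13)*h(8) = -2/(2 + 3*13)*8 = -2/(2 + 39)*8 = -2/41*8 = -16/41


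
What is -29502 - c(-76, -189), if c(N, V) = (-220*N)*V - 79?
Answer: 3130657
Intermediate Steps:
c(N, V) = -79 - 220*N*V (c(N, V) = -220*N*V - 79 = -79 - 220*N*V)
-29502 - c(-76, -189) = -29502 - (-79 - 220*(-76)*(-189)) = -29502 - (-79 - 3160080) = -29502 - 1*(-3160159) = -29502 + 3160159 = 3130657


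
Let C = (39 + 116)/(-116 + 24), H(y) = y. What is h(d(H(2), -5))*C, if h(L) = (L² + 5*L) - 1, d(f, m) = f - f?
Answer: 155/92 ≈ 1.6848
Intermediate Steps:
C = -155/92 (C = 155/(-92) = 155*(-1/92) = -155/92 ≈ -1.6848)
d(f, m) = 0
h(L) = -1 + L² + 5*L
h(d(H(2), -5))*C = (-1 + 0² + 5*0)*(-155/92) = (-1 + 0 + 0)*(-155/92) = -1*(-155/92) = 155/92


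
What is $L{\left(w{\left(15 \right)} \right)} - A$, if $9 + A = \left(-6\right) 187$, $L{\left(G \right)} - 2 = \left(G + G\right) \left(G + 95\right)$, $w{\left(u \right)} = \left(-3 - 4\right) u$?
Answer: $3233$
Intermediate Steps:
$w{\left(u \right)} = - 7 u$
$L{\left(G \right)} = 2 + 2 G \left(95 + G\right)$ ($L{\left(G \right)} = 2 + \left(G + G\right) \left(G + 95\right) = 2 + 2 G \left(95 + G\right)$)
$A = -1131$ ($A = -9 - 1122 = -1131$)
$L{\left(w{\left(15 \right)} \right)} - A = \left(2 + 2 \left(\left(-7\right) 15\right)^{2} + 190 \left(\left(-7\right) 15\right)\right) - -1131 = \left(2 + 2 \left(-105\right)^{2} + 190 \left(-105\right)\right) + 1131 = \left(2 + 2 \cdot 11025 - 19950\right) + 1131 = \left(2 + 22050 - 19950\right) + 1131 = 2102 + 1131 = 3233$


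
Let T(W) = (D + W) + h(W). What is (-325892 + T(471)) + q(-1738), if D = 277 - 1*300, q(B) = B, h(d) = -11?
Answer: -327193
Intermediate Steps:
D = -23 (D = 277 - 300 = -23)
T(W) = -34 + W (T(W) = (-23 + W) - 11 = -34 + W)
(-325892 + T(471)) + q(-1738) = (-325892 + (-34 + 471)) - 1738 = (-325892 + 437) - 1738 = -325455 - 1738 = -327193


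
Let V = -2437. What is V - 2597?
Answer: -5034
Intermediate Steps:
V - 2597 = -2437 - 2597 = -5034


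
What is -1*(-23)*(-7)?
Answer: -161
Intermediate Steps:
-1*(-23)*(-7) = 23*(-7) = -161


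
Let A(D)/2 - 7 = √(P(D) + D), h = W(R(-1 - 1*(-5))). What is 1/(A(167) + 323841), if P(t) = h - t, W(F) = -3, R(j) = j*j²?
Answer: 323855/104882061037 - 2*I*√3/104882061037 ≈ 3.0878e-6 - 3.3029e-11*I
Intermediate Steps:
R(j) = j³
h = -3
P(t) = -3 - t
A(D) = 14 + 2*I*√3 (A(D) = 14 + 2*√((-3 - D) + D) = 14 + 2*√(-3) = 14 + 2*(I*√3) = 14 + 2*I*√3)
1/(A(167) + 323841) = 1/((14 + 2*I*√3) + 323841) = 1/(323855 + 2*I*√3)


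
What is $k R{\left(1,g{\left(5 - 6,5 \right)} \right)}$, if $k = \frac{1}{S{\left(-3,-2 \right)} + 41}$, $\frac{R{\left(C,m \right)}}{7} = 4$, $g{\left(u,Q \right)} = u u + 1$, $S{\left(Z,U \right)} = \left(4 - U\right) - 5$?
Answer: $\frac{2}{3} \approx 0.66667$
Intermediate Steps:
$S{\left(Z,U \right)} = -1 - U$ ($S{\left(Z,U \right)} = \left(4 - U\right) - 5 = -1 - U$)
$g{\left(u,Q \right)} = 1 + u^{2}$ ($g{\left(u,Q \right)} = u^{2} + 1 = 1 + u^{2}$)
$R{\left(C,m \right)} = 28$ ($R{\left(C,m \right)} = 7 \cdot 4 = 28$)
$k = \frac{1}{42}$ ($k = \frac{1}{\left(-1 - -2\right) + 41} = \frac{1}{\left(-1 + 2\right) + 41} = \frac{1}{1 + 41} = \frac{1}{42} \approx 0.02381$)
$k R{\left(1,g{\left(5 - 6,5 \right)} \right)} = \frac{1}{42} \cdot 28 = \frac{2}{3}$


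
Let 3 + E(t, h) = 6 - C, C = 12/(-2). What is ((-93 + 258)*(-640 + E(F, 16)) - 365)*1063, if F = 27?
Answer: -111062240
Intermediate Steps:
C = -6 (C = 12*(-1/2) = -6)
E(t, h) = 9 (E(t, h) = -3 + (6 - 1*(-6)) = -3 + (6 + 6) = -3 + 12 = 9)
((-93 + 258)*(-640 + E(F, 16)) - 365)*1063 = ((-93 + 258)*(-640 + 9) - 365)*1063 = (165*(-631) - 365)*1063 = (-104115 - 365)*1063 = -104480*1063 = -111062240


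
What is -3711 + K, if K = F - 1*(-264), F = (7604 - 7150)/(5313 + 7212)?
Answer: -43173221/12525 ≈ -3447.0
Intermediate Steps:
F = 454/12525 ≈ 0.036247
K = 3307054/12525 (K = 454/12525 - 1*(-264) = 454/12525 + 264 = 3307054/12525 ≈ 264.04)
-3711 + K = -3711 + 3307054/12525 = -43173221/12525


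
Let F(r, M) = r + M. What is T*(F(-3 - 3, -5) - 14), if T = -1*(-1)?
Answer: -25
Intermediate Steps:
F(r, M) = M + r
T = 1
T*(F(-3 - 3, -5) - 14) = 1*((-5 + (-3 - 3)) - 14) = 1*((-5 - 6) - 14) = 1*(-11 - 14) = 1*(-25) = -25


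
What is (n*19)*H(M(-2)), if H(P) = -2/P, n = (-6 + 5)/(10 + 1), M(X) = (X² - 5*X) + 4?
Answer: 19/99 ≈ 0.19192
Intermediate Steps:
M(X) = 4 + X² - 5*X
n = -1/11 ≈ -0.090909
(n*19)*H(M(-2)) = (-1/11*19)*(-2/(4 + (-2)² - 5*(-2))) = -(-38)/(11*(4 + 4 + 10)) = -(-38)/(11*18) = -19/11*(-⅑) = 19/99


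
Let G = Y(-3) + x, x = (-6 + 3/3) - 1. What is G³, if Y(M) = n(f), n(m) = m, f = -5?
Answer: -1331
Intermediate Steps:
Y(M) = -5
x = -6 (x = (-6 + 3*(⅓)) - 1 = (-6 + 1) - 1 = -5 - 1 = -6)
G = -11 (G = -5 - 6 = -11)
G³ = (-11)³ = -1331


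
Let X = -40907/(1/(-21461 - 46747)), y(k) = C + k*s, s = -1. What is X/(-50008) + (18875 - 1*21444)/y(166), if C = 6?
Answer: -419455897/7520 ≈ -55779.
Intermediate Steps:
y(k) = 6 - k (y(k) = 6 + k*(-1) = 6 - k)
X = 2790184656 (X = -40907/(1/(-68208)) = -40907/(-1/68208) = -40907*(-68208) = 2790184656)
X/(-50008) + (18875 - 1*21444)/y(166) = 2790184656/(-50008) + (18875 - 1*21444)/(6 - 1*166) = 2790184656*(-1/50008) + (18875 - 21444)/(6 - 166) = -2622354/47 - 2569/(-160) = -2622354/47 - 2569*(-1/160) = -2622354/47 + 2569/160 = -419455897/7520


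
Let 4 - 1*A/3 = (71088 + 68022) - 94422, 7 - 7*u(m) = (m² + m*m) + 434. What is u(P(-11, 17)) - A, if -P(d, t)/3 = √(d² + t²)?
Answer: 930557/7 ≈ 1.3294e+5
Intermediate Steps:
P(d, t) = -3*√(d² + t²)
u(m) = -61 - 2*m²/7 (u(m) = 1 - ((m² + m*m) + 434)/7 = 1 - ((m² + m²) + 434)/7 = 1 - (2*m² + 434)/7 = 1 - (434 + 2*m²)/7 = 1 + (-62 - 2*m²/7) = -61 - 2*m²/7)
A = -134052 (A = 12 - 3*((71088 + 68022) - 94422) = 12 - 3*(139110 - 94422) = 12 - 3*44688 = 12 - 134064 = -134052)
u(P(-11, 17)) - A = (-61 - 2*(-3*√((-11)² + 17²))²/7) - 1*(-134052) = (-61 - 2*(-3*√(121 + 289))²/7) + 134052 = (-61 - 2*(-3*√410)²/7) + 134052 = (-61 - 2/7*3690) + 134052 = (-61 - 7380/7) + 134052 = -7807/7 + 134052 = 930557/7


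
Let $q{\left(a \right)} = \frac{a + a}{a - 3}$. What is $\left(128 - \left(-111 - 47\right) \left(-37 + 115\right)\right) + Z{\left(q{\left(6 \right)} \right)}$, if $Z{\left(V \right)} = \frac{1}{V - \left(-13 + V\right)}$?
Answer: $\frac{161877}{13} \approx 12452.0$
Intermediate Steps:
$q{\left(a \right)} = \frac{2 a}{-3 + a}$
$Z{\left(V \right)} = \frac{1}{13}$
$\left(128 - \left(-111 - 47\right) \left(-37 + 115\right)\right) + Z{\left(q{\left(6 \right)} \right)} = \left(128 - \left(-111 - 47\right) \left(-37 + 115\right)\right) + \frac{1}{13} = \left(128 - \left(-158\right) 78\right) + \frac{1}{13} = \left(128 - -12324\right) + \frac{1}{13} = \left(128 + 12324\right) + \frac{1}{13} = 12452 + \frac{1}{13} = \frac{161877}{13}$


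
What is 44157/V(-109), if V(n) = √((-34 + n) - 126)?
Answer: -44157*I*√269/269 ≈ -2692.3*I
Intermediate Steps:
V(n) = √(-160 + n)
44157/V(-109) = 44157/(√(-160 - 109)) = 44157/(√(-269)) = 44157/((I*√269)) = 44157*(-I*√269/269) = -44157*I*√269/269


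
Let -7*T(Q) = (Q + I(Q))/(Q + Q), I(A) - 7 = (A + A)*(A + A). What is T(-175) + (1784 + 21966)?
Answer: 4164988/175 ≈ 23800.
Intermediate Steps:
I(A) = 7 + 4*A**2 (I(A) = 7 + (A + A)*(A + A) = 7 + (2*A)*(2*A) = 7 + 4*A**2)
T(Q) = -(7 + Q + 4*Q**2)/(14*Q) (T(Q) = -(Q + (7 + 4*Q**2))/(7*(Q + Q)) = -(7 + Q + 4*Q**2)/(7*(2*Q)) = -(7 + Q + 4*Q**2)*1/(2*Q)/7 = -(7 + Q + 4*Q**2)/(14*Q))
T(-175) + (1784 + 21966) = (1/14)*(-7 - 1*(-175) - 4*(-175)**2)/(-175) + (1784 + 21966) = (1/14)*(-1/175)*(-7 + 175 - 4*30625) + 23750 = (1/14)*(-1/175)*(-7 + 175 - 122500) + 23750 = (1/14)*(-1/175)*(-122332) + 23750 = 8738/175 + 23750 = 4164988/175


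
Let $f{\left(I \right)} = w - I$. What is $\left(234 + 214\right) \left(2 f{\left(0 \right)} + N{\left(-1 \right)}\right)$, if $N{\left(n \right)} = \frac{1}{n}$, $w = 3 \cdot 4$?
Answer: $10304$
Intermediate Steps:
$w = 12$
$f{\left(I \right)} = 12 - I$
$\left(234 + 214\right) \left(2 f{\left(0 \right)} + N{\left(-1 \right)}\right) = \left(234 + 214\right) \left(2 \left(12 - 0\right) + \frac{1}{-1}\right) = 448 \left(2 \left(12 + 0\right) - 1\right) = 448 \left(2 \cdot 12 - 1\right) = 448 \left(24 - 1\right) = 448 \cdot 23 = 10304$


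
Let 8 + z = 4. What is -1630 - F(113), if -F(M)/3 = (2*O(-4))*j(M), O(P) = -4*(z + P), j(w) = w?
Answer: 20066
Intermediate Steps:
z = -4 (z = -8 + 4 = -4)
O(P) = 16 - 4*P (O(P) = -4*(-4 + P) = 16 - 4*P)
F(M) = -192*M (F(M) = -3*2*(16 - 4*(-4))*M = -3*2*(16 + 16)*M = -3*2*32*M = -192*M)
-1630 - F(113) = -1630 - (-192)*113 = -1630 - 1*(-21696) = -1630 + 21696 = 20066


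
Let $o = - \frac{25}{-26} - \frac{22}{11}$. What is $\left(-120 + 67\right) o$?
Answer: $\frac{1431}{26} \approx 55.038$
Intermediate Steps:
$o = - \frac{27}{26}$ ($o = \left(-25\right) \left(- \frac{1}{26}\right) - 2 = \frac{25}{26} - 2 = - \frac{27}{26} \approx -1.0385$)
$\left(-120 + 67\right) o = \left(-120 + 67\right) \left(- \frac{27}{26}\right) = \left(-53\right) \left(- \frac{27}{26}\right) = \frac{1431}{26}$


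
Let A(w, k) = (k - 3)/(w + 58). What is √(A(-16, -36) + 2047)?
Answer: √401030/14 ≈ 45.234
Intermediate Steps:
A(w, k) = (-3 + k)/(58 + w)
√(A(-16, -36) + 2047) = √((-3 - 36)/(58 - 16) + 2047) = √(-39/42 + 2047) = √((1/42)*(-39) + 2047) = √(-13/14 + 2047) = √(28645/14) = √401030/14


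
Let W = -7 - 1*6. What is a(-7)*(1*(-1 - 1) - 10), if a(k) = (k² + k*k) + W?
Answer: -1020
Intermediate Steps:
W = -13 (W = -7 - 6 = -13)
a(k) = -13 + 2*k² (a(k) = (k² + k*k) - 13 = (k² + k²) - 13 = 2*k² - 13 = -13 + 2*k²)
a(-7)*(1*(-1 - 1) - 10) = (-13 + 2*(-7)²)*(1*(-1 - 1) - 10) = (-13 + 2*49)*(1*(-2) - 10) = (-13 + 98)*(-2 - 10) = 85*(-12) = -1020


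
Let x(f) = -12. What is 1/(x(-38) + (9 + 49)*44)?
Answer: 1/2540 ≈ 0.00039370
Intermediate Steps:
1/(x(-38) + (9 + 49)*44) = 1/(-12 + (9 + 49)*44) = 1/(-12 + 58*44) = 1/(-12 + 2552) = 1/2540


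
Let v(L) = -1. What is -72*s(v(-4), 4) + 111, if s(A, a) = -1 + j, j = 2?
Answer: 39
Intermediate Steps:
s(A, a) = 1 (s(A, a) = -1 + 2 = 1)
-72*s(v(-4), 4) + 111 = -72*1 + 111 = -72 + 111 = 39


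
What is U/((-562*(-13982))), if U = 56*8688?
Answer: 121632/1964471 ≈ 0.061916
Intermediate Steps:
U = 486528
U/((-562*(-13982))) = 486528/((-562*(-13982))) = 486528/7857884 = 486528*(1/7857884) = 121632/1964471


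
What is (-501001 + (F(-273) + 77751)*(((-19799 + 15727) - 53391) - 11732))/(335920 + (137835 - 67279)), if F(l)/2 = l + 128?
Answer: -1340103724/101619 ≈ -13188.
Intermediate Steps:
F(l) = 256 + 2*l (F(l) = 2*(l + 128) = 2*(128 + l) = 256 + 2*l)
(-501001 + (F(-273) + 77751)*(((-19799 + 15727) - 53391) - 11732))/(335920 + (137835 - 67279)) = (-501001 + ((256 + 2*(-273)) + 77751)*(((-19799 + 15727) - 53391) - 11732))/(335920 + (137835 - 67279)) = (-501001 + ((256 - 546) + 77751)*((-4072 - 53391) - 11732))/(335920 + 70556) = (-501001 + (-290 + 77751)*(-57463 - 11732))/406476 = (-501001 + 77461*(-69195))*(1/406476) = (-501001 - 5359913895)*(1/406476) = -5360414896*1/406476 = -1340103724/101619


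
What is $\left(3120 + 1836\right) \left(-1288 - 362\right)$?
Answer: $-8177400$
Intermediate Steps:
$\left(3120 + 1836\right) \left(-1288 - 362\right) = 4956 \left(-1650\right) = -8177400$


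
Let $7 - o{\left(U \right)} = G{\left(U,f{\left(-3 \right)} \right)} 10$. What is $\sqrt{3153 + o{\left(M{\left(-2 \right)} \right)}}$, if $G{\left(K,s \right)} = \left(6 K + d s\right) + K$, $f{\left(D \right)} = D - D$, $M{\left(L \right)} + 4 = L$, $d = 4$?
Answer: $2 \sqrt{895} \approx 59.833$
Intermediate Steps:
$M{\left(L \right)} = -4 + L$
$f{\left(D \right)} = 0$
$G{\left(K,s \right)} = 4 s + 7 K$ ($G{\left(K,s \right)} = \left(6 K + 4 s\right) + K = \left(4 s + 6 K\right) + K = 4 s + 7 K$)
$o{\left(U \right)} = 7 - 70 U$ ($o{\left(U \right)} = 7 - \left(4 \cdot 0 + 7 U\right) 10 = 7 - \left(0 + 7 U\right) 10 = 7 - 7 U 10 = 7 - 70 U$)
$\sqrt{3153 + o{\left(M{\left(-2 \right)} \right)}} = \sqrt{3153 - \left(-7 + 70 \left(-4 - 2\right)\right)} = \sqrt{3153 + \left(7 - -420\right)} = \sqrt{3153 + \left(7 + 420\right)} = \sqrt{3153 + 427} = \sqrt{3580} = 2 \sqrt{895}$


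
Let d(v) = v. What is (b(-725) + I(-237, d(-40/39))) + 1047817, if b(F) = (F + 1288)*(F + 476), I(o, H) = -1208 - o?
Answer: 906659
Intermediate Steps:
b(F) = (476 + F)*(1288 + F) (b(F) = (1288 + F)*(476 + F) = (476 + F)*(1288 + F))
(b(-725) + I(-237, d(-40/39))) + 1047817 = ((613088 + (-725)**2 + 1764*(-725)) + (-1208 - 1*(-237))) + 1047817 = ((613088 + 525625 - 1278900) + (-1208 + 237)) + 1047817 = (-140187 - 971) + 1047817 = -141158 + 1047817 = 906659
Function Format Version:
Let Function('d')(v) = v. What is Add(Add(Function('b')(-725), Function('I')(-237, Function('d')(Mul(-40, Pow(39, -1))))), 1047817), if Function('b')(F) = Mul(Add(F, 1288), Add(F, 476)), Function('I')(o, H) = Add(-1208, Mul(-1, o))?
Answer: 906659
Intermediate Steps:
Function('b')(F) = Mul(Add(476, F), Add(1288, F)) (Function('b')(F) = Mul(Add(1288, F), Add(476, F)) = Mul(Add(476, F), Add(1288, F)))
Add(Add(Function('b')(-725), Function('I')(-237, Function('d')(Mul(-40, Pow(39, -1))))), 1047817) = Add(Add(Add(613088, Pow(-725, 2), Mul(1764, -725)), Add(-1208, Mul(-1, -237))), 1047817) = Add(Add(Add(613088, 525625, -1278900), Add(-1208, 237)), 1047817) = Add(Add(-140187, -971), 1047817) = Add(-141158, 1047817) = 906659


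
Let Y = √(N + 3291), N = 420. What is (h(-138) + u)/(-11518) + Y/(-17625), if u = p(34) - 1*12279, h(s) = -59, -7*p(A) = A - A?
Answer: 6169/5759 - √3711/17625 ≈ 1.0677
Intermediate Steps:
p(A) = 0 (p(A) = -(A - A)/7 = -⅐*0 = 0)
u = -12279 (u = 0 - 1*12279 = 0 - 12279 = -12279)
Y = √3711 (Y = √(420 + 3291) = √3711 ≈ 60.918)
(h(-138) + u)/(-11518) + Y/(-17625) = (-59 - 12279)/(-11518) + √3711/(-17625) = -12338*(-1/11518) + √3711*(-1/17625) = 6169/5759 - √3711/17625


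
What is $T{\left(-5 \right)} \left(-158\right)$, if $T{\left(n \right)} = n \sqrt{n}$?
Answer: $790 i \sqrt{5} \approx 1766.5 i$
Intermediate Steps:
$T{\left(n \right)} = n^{\frac{3}{2}}$
$T{\left(-5 \right)} \left(-158\right) = \left(-5\right)^{\frac{3}{2}} \left(-158\right) = - 5 i \sqrt{5} \left(-158\right) = 790 i \sqrt{5}$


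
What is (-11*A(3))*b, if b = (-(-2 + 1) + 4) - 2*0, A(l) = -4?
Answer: 220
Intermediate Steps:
b = 5 (b = (-1*(-1) + 4) + 0 = (1 + 4) + 0 = 5 + 0 = 5)
(-11*A(3))*b = -11*(-4)*5 = 44*5 = 220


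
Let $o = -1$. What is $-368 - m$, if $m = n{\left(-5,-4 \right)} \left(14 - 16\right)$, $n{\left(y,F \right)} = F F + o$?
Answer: $-338$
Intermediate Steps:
$n{\left(y,F \right)} = -1 + F^{2}$ ($n{\left(y,F \right)} = F F - 1 = F^{2} - 1 = -1 + F^{2}$)
$m = -30$ ($m = \left(-1 + \left(-4\right)^{2}\right) \left(14 - 16\right) = \left(-1 + 16\right) \left(-2\right) = 15 \left(-2\right) = -30$)
$-368 - m = -368 - -30 = -368 + 30 = -338$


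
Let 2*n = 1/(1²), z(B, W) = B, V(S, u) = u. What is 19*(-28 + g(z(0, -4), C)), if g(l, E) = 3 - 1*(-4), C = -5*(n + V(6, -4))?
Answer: -399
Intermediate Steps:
n = ½ (n = 1/(2*(1²)) = (½)/1 = (½)*1 = ½ ≈ 0.50000)
C = 35/2 (C = -5*(½ - 4) = -5*(-7/2) = 35/2 ≈ 17.500)
g(l, E) = 7 (g(l, E) = 3 + 4 = 7)
19*(-28 + g(z(0, -4), C)) = 19*(-28 + 7) = 19*(-21) = -399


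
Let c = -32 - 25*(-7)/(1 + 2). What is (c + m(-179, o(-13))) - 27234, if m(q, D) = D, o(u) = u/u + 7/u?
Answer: -1061081/39 ≈ -27207.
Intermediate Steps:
o(u) = 1 + 7/u
c = 79/3 (c = -32 - 25*(-7)/3 = -32 - 25*(-7/3) = -32 + 175/3 = 79/3 ≈ 26.333)
(c + m(-179, o(-13))) - 27234 = (79/3 + (7 - 13)/(-13)) - 27234 = (79/3 - 1/13*(-6)) - 27234 = (79/3 + 6/13) - 27234 = 1045/39 - 27234 = -1061081/39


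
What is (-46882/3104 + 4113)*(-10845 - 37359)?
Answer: -76643576685/388 ≈ -1.9753e+8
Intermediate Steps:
(-46882/3104 + 4113)*(-10845 - 37359) = (-46882*1/3104 + 4113)*(-48204) = (-23441/1552 + 4113)*(-48204) = (6359935/1552)*(-48204) = -76643576685/388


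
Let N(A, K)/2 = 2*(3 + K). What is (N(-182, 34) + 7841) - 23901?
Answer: -15912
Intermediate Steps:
N(A, K) = 12 + 4*K (N(A, K) = 2*(2*(3 + K)) = 2*(6 + 2*K) = 12 + 4*K)
(N(-182, 34) + 7841) - 23901 = ((12 + 4*34) + 7841) - 23901 = ((12 + 136) + 7841) - 23901 = (148 + 7841) - 23901 = 7989 - 23901 = -15912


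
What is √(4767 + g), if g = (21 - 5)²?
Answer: √5023 ≈ 70.873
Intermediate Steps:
g = 256 (g = 16² = 256)
√(4767 + g) = √(4767 + 256) = √5023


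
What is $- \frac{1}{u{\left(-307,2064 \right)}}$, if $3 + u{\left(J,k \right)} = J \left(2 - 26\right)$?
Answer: $- \frac{1}{7365} \approx -0.00013578$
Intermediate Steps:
$u{\left(J,k \right)} = -3 - 24 J$ ($u{\left(J,k \right)} = -3 + J \left(2 - 26\right) = -3 + J \left(-24\right) = -3 - 24 J$)
$- \frac{1}{u{\left(-307,2064 \right)}} = - \frac{1}{-3 - -7368} = - \frac{1}{-3 + 7368} = - \frac{1}{7365}$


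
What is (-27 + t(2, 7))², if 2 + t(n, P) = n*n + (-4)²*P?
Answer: 7569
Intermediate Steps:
t(n, P) = -2 + n² + 16*P (t(n, P) = -2 + (n*n + (-4)²*P) = -2 + (n² + 16*P) = -2 + n² + 16*P)
(-27 + t(2, 7))² = (-27 + (-2 + 2² + 16*7))² = (-27 + (-2 + 4 + 112))² = (-27 + 114)² = 87² = 7569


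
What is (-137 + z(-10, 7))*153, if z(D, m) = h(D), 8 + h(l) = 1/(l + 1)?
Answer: -22202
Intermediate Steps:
h(l) = -8 + 1/(1 + l) (h(l) = -8 + 1/(l + 1) = -8 + 1/(1 + l))
z(D, m) = (-7 - 8*D)/(1 + D)
(-137 + z(-10, 7))*153 = (-137 + (-7 - 8*(-10))/(1 - 10))*153 = (-137 + (-7 + 80)/(-9))*153 = (-137 - ⅑*73)*153 = (-137 - 73/9)*153 = -1306/9*153 = -22202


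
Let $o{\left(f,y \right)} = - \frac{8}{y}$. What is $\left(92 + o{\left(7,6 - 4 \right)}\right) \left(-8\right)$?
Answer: $-704$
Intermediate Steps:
$\left(92 + o{\left(7,6 - 4 \right)}\right) \left(-8\right) = \left(92 - \frac{8}{6 - 4}\right) \left(-8\right) = \left(92 - \frac{8}{2}\right) \left(-8\right) = \left(92 - 4\right) \left(-8\right) = 88 \left(-8\right) = -704$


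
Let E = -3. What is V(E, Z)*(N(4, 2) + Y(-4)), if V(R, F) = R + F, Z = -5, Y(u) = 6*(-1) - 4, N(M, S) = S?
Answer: 64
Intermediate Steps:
Y(u) = -10 (Y(u) = -6 - 4 = -10)
V(R, F) = F + R
V(E, Z)*(N(4, 2) + Y(-4)) = (-5 - 3)*(2 - 10) = -8*(-8) = 64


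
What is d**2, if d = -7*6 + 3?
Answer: 1521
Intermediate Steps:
d = -39 (d = -42 + 3 = -39)
d**2 = (-39)**2 = 1521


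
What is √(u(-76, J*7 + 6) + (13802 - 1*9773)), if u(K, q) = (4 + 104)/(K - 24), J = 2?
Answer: √100698/5 ≈ 63.466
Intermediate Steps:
u(K, q) = 108/(-24 + K)
√(u(-76, J*7 + 6) + (13802 - 1*9773)) = √(108/(-24 - 76) + (13802 - 1*9773)) = √(108/(-100) + (13802 - 9773)) = √(108*(-1/100) + 4029) = √(-27/25 + 4029) = √(100698/25) = √100698/5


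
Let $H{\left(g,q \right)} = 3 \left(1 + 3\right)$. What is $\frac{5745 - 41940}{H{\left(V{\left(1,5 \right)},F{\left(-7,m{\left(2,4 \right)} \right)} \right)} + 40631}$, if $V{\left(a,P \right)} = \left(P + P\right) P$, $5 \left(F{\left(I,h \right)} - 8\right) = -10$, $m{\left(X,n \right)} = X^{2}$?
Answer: $- \frac{36195}{40643} \approx -0.89056$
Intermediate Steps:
$F{\left(I,h \right)} = 6$ ($F{\left(I,h \right)} = 8 + \frac{1}{5} \left(-10\right) = 8 - 2 = 6$)
$V{\left(a,P \right)} = 2 P^{2}$ ($V{\left(a,P \right)} = 2 P P = 2 P^{2}$)
$H{\left(g,q \right)} = 12$ ($H{\left(g,q \right)} = 3 \cdot 4 = 12$)
$\frac{5745 - 41940}{H{\left(V{\left(1,5 \right)},F{\left(-7,m{\left(2,4 \right)} \right)} \right)} + 40631} = \frac{5745 - 41940}{12 + 40631} = - \frac{36195}{40643}$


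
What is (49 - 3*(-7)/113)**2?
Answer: 30891364/12769 ≈ 2419.2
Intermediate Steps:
(49 - 3*(-7)/113)**2 = (49 + 21*(1/113))**2 = (49 + 21/113)**2 = (5558/113)**2 = 30891364/12769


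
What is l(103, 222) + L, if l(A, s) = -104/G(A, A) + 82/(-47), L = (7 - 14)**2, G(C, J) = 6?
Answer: 4219/141 ≈ 29.922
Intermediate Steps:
L = 49 (L = (-7)**2 = 49)
l(A, s) = -2690/141 (l(A, s) = -104/6 + 82/(-47) = -104*1/6 + 82*(-1/47) = -52/3 - 82/47 = -2690/141)
l(103, 222) + L = -2690/141 + 49 = 4219/141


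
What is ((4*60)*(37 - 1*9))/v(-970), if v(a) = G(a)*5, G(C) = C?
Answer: -672/485 ≈ -1.3856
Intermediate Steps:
v(a) = 5*a (v(a) = a*5 = 5*a)
((4*60)*(37 - 1*9))/v(-970) = ((4*60)*(37 - 1*9))/((5*(-970))) = (240*(37 - 9))/(-4850) = (240*28)*(-1/4850) = 6720*(-1/4850) = -672/485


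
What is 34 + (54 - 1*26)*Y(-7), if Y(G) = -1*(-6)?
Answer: 202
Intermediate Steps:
Y(G) = 6
34 + (54 - 1*26)*Y(-7) = 34 + (54 - 1*26)*6 = 34 + (54 - 26)*6 = 34 + 28*6 = 34 + 168 = 202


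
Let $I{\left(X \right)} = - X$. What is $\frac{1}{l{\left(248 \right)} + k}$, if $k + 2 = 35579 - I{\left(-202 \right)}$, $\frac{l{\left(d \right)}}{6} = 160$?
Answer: $\frac{1}{36335} \approx 2.7522 \cdot 10^{-5}$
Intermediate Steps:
$l{\left(d \right)} = 960$ ($l{\left(d \right)} = 6 \cdot 160 = 960$)
$k = 35375$ ($k = -2 + \left(35579 - \left(-1\right) \left(-202\right)\right) = -2 + \left(35579 - 202\right) = -2 + 35377 = 35375$)
$\frac{1}{l{\left(248 \right)} + k} = \frac{1}{960 + 35375} = \frac{1}{36335}$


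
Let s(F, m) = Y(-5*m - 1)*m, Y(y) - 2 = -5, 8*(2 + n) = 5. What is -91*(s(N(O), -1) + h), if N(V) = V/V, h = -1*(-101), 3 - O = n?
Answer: -9464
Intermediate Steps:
n = -11/8 (n = -2 + (⅛)*5 = -2 + 5/8 = -11/8 ≈ -1.3750)
O = 35/8 (O = 3 - 1*(-11/8) = 3 + 11/8 = 35/8 ≈ 4.3750)
Y(y) = -3 (Y(y) = 2 - 5 = -3)
h = 101
N(V) = 1
s(F, m) = -3*m
-91*(s(N(O), -1) + h) = -91*(-3*(-1) + 101) = -91*(3 + 101) = -91*104 = -9464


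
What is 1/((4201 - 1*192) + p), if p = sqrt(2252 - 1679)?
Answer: 4009/16071508 - sqrt(573)/16071508 ≈ 0.00024796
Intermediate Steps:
p = sqrt(573) ≈ 23.937
1/((4201 - 1*192) + p) = 1/((4201 - 1*192) + sqrt(573)) = 1/((4201 - 192) + sqrt(573)) = 1/(4009 + sqrt(573))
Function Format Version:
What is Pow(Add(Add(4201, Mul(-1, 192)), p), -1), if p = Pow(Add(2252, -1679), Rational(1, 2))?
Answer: Add(Rational(4009, 16071508), Mul(Rational(-1, 16071508), Pow(573, Rational(1, 2)))) ≈ 0.00024796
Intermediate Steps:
p = Pow(573, Rational(1, 2)) ≈ 23.937
Pow(Add(Add(4201, Mul(-1, 192)), p), -1) = Pow(Add(Add(4201, Mul(-1, 192)), Pow(573, Rational(1, 2))), -1) = Pow(Add(Add(4201, -192), Pow(573, Rational(1, 2))), -1) = Pow(Add(4009, Pow(573, Rational(1, 2))), -1)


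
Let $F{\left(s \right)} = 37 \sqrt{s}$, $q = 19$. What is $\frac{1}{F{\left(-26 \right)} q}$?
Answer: $- \frac{i \sqrt{26}}{18278} \approx - 0.00027897 i$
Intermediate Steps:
$\frac{1}{F{\left(-26 \right)} q} = \frac{1}{37 \sqrt{-26} \cdot 19} = \frac{1}{37 i \sqrt{26} \cdot 19} = \frac{1}{703 i \sqrt{26}} = - \frac{i \sqrt{26}}{18278}$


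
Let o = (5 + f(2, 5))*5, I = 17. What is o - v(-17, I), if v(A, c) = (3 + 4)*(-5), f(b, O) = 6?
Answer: 90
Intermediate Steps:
v(A, c) = -35 (v(A, c) = 7*(-5) = -35)
o = 55 (o = (5 + 6)*5 = 11*5 = 55)
o - v(-17, I) = 55 - 1*(-35) = 55 + 35 = 90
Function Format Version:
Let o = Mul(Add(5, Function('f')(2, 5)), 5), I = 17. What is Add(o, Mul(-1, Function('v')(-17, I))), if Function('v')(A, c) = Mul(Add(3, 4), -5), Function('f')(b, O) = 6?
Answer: 90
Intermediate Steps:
Function('v')(A, c) = -35 (Function('v')(A, c) = Mul(7, -5) = -35)
o = 55 (o = Mul(Add(5, 6), 5) = Mul(11, 5) = 55)
Add(o, Mul(-1, Function('v')(-17, I))) = Add(55, Mul(-1, -35)) = Add(55, 35) = 90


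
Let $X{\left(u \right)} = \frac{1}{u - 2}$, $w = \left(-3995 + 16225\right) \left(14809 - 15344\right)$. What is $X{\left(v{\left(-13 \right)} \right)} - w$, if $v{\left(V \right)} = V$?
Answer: $\frac{98145749}{15} \approx 6.543 \cdot 10^{6}$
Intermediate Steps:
$w = -6543050$ ($w = 12230 \left(-535\right) = -6543050$)
$X{\left(u \right)} = \frac{1}{-2 + u}$
$X{\left(v{\left(-13 \right)} \right)} - w = \frac{1}{-2 - 13} - -6543050 = \frac{1}{-15} + 6543050 = - \frac{1}{15} + 6543050 = \frac{98145749}{15}$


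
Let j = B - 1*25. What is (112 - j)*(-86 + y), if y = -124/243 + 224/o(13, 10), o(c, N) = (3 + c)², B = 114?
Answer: -3828925/1944 ≈ -1969.6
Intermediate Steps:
j = 89 (j = 114 - 1*25 = 114 - 25 = 89)
y = 709/1944 (y = -124/243 + 224/((3 + 13)²) = -124*1/243 + 224/(16²) = -124/243 + 224/256 = -124/243 + 224*(1/256) = -124/243 + 7/8 = 709/1944 ≈ 0.36471)
(112 - j)*(-86 + y) = (112 - 1*89)*(-86 + 709/1944) = (112 - 89)*(-166475/1944) = 23*(-166475/1944) = -3828925/1944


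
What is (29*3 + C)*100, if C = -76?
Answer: 1100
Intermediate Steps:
(29*3 + C)*100 = (29*3 - 76)*100 = (87 - 76)*100 = 11*100 = 1100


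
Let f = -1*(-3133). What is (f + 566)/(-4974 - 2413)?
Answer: -3699/7387 ≈ -0.50074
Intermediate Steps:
f = 3133
(f + 566)/(-4974 - 2413) = (3133 + 566)/(-4974 - 2413) = 3699/(-7387) = 3699*(-1/7387) = -3699/7387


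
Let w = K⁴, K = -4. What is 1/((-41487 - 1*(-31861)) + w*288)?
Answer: 1/64102 ≈ 1.5600e-5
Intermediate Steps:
w = 256 (w = (-4)⁴ = 256)
1/((-41487 - 1*(-31861)) + w*288) = 1/((-41487 - 1*(-31861)) + 256*288) = 1/((-41487 + 31861) + 73728) = 1/(-9626 + 73728) = 1/64102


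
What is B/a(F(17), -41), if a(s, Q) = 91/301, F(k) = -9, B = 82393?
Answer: 3542899/13 ≈ 2.7253e+5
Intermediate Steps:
a(s, Q) = 13/43 (a(s, Q) = 91*(1/301) = 13/43)
B/a(F(17), -41) = 82393/(13/43) = 82393*(43/13) = 3542899/13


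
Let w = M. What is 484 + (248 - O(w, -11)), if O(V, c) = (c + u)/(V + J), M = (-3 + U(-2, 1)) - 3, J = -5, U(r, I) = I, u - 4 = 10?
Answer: 7323/10 ≈ 732.30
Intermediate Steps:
u = 14 (u = 4 + 10 = 14)
M = -5 (M = (-3 + 1) - 3 = -2 - 3 = -5)
w = -5
O(V, c) = (14 + c)/(-5 + V) (O(V, c) = (c + 14)/(V - 5) = (14 + c)/(-5 + V))
484 + (248 - O(w, -11)) = 484 + (248 - (14 - 11)/(-5 - 5)) = 484 + (248 - 3/(-10)) = 484 + (248 - (-1)*3/10) = 484 + (248 - 1*(-3/10)) = 484 + (248 + 3/10) = 484 + 2483/10 = 7323/10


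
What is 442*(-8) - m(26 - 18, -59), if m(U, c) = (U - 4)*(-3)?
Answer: -3524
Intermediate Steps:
m(U, c) = 12 - 3*U (m(U, c) = (-4 + U)*(-3) = 12 - 3*U)
442*(-8) - m(26 - 18, -59) = 442*(-8) - (12 - 3*(26 - 18)) = -3536 - (12 - 3*8) = -3536 - (12 - 24) = -3536 - 1*(-12) = -3536 + 12 = -3524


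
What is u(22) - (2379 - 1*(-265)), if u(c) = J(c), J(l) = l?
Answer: -2622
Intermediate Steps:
u(c) = c
u(22) - (2379 - 1*(-265)) = 22 - (2379 - 1*(-265)) = 22 - (2379 + 265) = 22 - 1*2644 = 22 - 2644 = -2622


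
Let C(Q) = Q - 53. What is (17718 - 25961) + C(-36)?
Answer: -8332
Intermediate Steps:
C(Q) = -53 + Q
(17718 - 25961) + C(-36) = (17718 - 25961) + (-53 - 36) = -8243 - 89 = -8332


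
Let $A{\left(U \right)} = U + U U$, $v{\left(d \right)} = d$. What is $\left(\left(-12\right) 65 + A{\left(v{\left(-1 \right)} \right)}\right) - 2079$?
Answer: $-2859$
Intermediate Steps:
$A{\left(U \right)} = U + U^{2}$
$\left(\left(-12\right) 65 + A{\left(v{\left(-1 \right)} \right)}\right) - 2079 = \left(\left(-12\right) 65 - \left(1 - 1\right)\right) - 2079 = \left(-780 - 0\right) - 2079 = \left(-780 + 0\right) - 2079 = -780 - 2079 = -2859$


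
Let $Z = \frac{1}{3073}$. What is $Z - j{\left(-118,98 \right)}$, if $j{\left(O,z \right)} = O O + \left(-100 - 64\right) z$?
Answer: $\frac{6600805}{3073} \approx 2148.0$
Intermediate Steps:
$Z = \frac{1}{3073} \approx 0.00032541$
$j{\left(O,z \right)} = O^{2} - 164 z$
$Z - j{\left(-118,98 \right)} = \frac{1}{3073} - \left(\left(-118\right)^{2} - 16072\right) = \frac{1}{3073} - \left(13924 - 16072\right) = \frac{1}{3073} - -2148 = \frac{1}{3073} + 2148 = \frac{6600805}{3073}$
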